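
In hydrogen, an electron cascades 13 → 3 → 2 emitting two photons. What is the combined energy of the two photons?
3.32092 eV

The energy levels of hydrogen are E_n = -13.6057 / n² eV.

First transition (13 → 3):
ΔE₁ = |E_3 - E_13|
ΔE₁ = |-1.51174444444 - (-0.08050710059)| = 1.43123734 eV

Second transition (3 → 2):
ΔE₂ = |E_2 - E_3|
ΔE₂ = |-3.40142500000 - (-1.51174444444)| = 1.88968056 eV

Total energy released:
E_total = ΔE₁ + ΔE₂ = 1.43123734 + 1.88968056 = 3.32092 eV

Note: This equals the direct transition 13 → 2: 3.32092 eV ✓
Energy is conserved regardless of the path taken.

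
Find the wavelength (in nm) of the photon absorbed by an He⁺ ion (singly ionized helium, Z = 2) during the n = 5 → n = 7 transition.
1162.812 nm

First, find the transition energy using E_n = -13.6057 Z² / n² eV:
E_5 = -13.6057 × 2² / 5² = -2.17691200 eV
E_7 = -13.6057 × 2² / 7² = -1.11066939 eV

Photon energy: |ΔE| = |E_7 - E_5| = 1.06624261 eV

Convert to wavelength using E = hc/λ with hc = 1239.84 eV·nm:
λ = hc/E = 1239.84 eV·nm / 1.06624261 eV
λ = 1162.812 nm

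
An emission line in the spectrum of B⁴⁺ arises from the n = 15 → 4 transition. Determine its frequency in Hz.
4.77484e+15 Hz

First, find the transition energy:
E_15 = -13.6057 × 5² / 15² = -1.5117444 eV
E_4 = -13.6057 × 5² / 4² = -21.2589063 eV
|ΔE| = |E_4 - E_15| = 19.7471619 eV

Convert to Joules: E = 19.7471619 eV × (1.602177 × 10⁻¹⁹ J/eV) = 3.1638449e-18 J

Using E = hf:
f = E/h = 3.1638449e-18 J / (6.62607 × 10⁻³⁴ J·s)
f = 4.77484e+15 Hz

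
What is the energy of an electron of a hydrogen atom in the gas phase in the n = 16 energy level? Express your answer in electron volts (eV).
-0.05 eV

The energy levels of a hydrogen-like atom are given by:
E_n = -13.6057 eV / n²

For n = 16:
E_16 = -13.6057 eV / 16²
E_16 = -13.6057 eV / 256
E_16 = -0.05 eV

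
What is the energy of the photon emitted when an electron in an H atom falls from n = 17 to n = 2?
3.354346 eV

The energy levels are E_n = -13.6057 eV / n².

Energy at n = 17: E_17 = -13.6057 / 17² = -0.047078547 eV
Energy at n = 2: E_2 = -13.6057 / 2² = -3.401425000 eV

For emission (electron falling to lower state), the photon energy is:
E_photon = E_17 - E_2 = |-0.047078547 - (-3.401425000)|
E_photon = 3.354346 eV

This energy is carried away by the emitted photon.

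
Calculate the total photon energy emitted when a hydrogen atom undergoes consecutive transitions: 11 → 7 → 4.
0.7379 eV

The energy levels of hydrogen are E_n = -13.6057 / n² eV.

First transition (11 → 7):
ΔE₁ = |E_7 - E_11|
ΔE₁ = |-0.2776673469 - (-0.1124438017)| = 0.1652235 eV

Second transition (7 → 4):
ΔE₂ = |E_4 - E_7|
ΔE₂ = |-0.8503562500 - (-0.2776673469)| = 0.5726889 eV

Total energy released:
E_total = ΔE₁ + ΔE₂ = 0.1652235 + 0.5726889 = 0.7379 eV

Note: This equals the direct transition 11 → 4: 0.7379 eV ✓
Energy is conserved regardless of the path taken.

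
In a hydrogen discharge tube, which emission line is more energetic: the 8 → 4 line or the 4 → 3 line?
4 → 3

Calculate the energy for each transition:

Transition 8 → 4:
ΔE₁ = |E_4 - E_8| = |-13.6057/4² - (-13.6057/8²)|
ΔE₁ = |-0.850356250 - (-0.212589063)| = 0.637767 eV

Transition 4 → 3:
ΔE₂ = |E_3 - E_4| = |-13.6057/3² - (-13.6057/4²)|
ΔE₂ = |-1.511744444 - (-0.850356250)| = 0.661388 eV

Since 0.661388 eV > 0.637767 eV, the transition 4 → 3 emits the more energetic photon.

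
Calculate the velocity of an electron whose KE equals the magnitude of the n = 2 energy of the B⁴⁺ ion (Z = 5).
5.469e+06 m/s (or 1.824% of c)

The binding energy at n = 2 for B⁴⁺ is:
E_2 = -13.6057 × 5²/2² = -85.03563 eV
|E_2| = 85.03563 eV

Convert to Joules:
KE = 85.03563 eV × (1.602177 × 10⁻¹⁹ J/eV) = 1.36242e-17 J

Using KE = ½mv²:
v = √(2·KE/m_e)
v = √(2 × 1.36242e-17 J / 9.10938 × 10⁻³¹ kg)
v = 5.469e+06 m/s

This is approximately 1.824% the speed of light.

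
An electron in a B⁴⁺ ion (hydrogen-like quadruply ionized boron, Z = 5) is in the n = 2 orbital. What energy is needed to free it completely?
85.03563 eV

The ionization energy is the energy needed to remove the electron completely (n → ∞).

For a hydrogen-like ion with Z = 5, E_n = -13.6057 Z² / n² eV.

At n = 2: E_2 = -13.6057 × 5² / 2² = -85.03562500 eV
At n = ∞: E_∞ = 0 eV

Ionization energy = E_∞ - E_2 = 0 - (-85.03562500) = 85.03562500 eV
Ionization energy ≈ 85.03563 eV

This is also called the binding energy of the electron in state n = 2.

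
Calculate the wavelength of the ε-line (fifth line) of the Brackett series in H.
1816.9225 nm

The lines of a series are numbered from the longest wavelength (smallest ΔE) outward; the fifth line is the transition from n = n_f + 5 to n_f.
The Brackett series has all transitions ending at n_f = 4.

For H, the fifth line (ε-line) is the jump from n = 9 to n = 4:
E_9 = -13.6057 / 9² = -0.1679716049 eV
E_4 = -13.6057 / 4² = -0.8503562500 eV
ΔE = E_9 - E_4 = 0.6823846451 eV

λ = hc/E = 1239.84 eV·nm / 0.6823846451 eV
λ = 1816.9225 nm

This is the ε-line of the Brackett series in H.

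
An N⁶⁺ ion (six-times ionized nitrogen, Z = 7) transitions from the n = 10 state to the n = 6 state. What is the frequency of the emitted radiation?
2.87e+15 Hz

First, find the transition energy:
E_10 = -13.6057 × 7² / 10² = -6.6667930 eV
E_6 = -13.6057 × 7² / 6² = -18.5188694 eV
|ΔE| = |E_6 - E_10| = 11.8520764 eV

Convert to Joules: E = 11.8520764 eV × (1.602177 × 10⁻¹⁹ J/eV) = 1.8989e-18 J

Using E = hf:
f = E/h = 1.8989e-18 J / (6.62607 × 10⁻³⁴ J·s)
f = 2.87e+15 Hz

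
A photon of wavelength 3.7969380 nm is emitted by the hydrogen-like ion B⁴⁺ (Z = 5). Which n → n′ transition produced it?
n = 5 → n = 1

First, find the photon energy from the wavelength (hc = 1239.84 eV·nm):
E = hc/λ = 1239.84 eV·nm / 3.7969380 nm = 326.53680 eV

The energy levels of B⁴⁺ satisfy E_n = -13.6057 × 5² / n² eV, so an emission n_i → n_f releases
ΔE = 13.6057 × 5² × (1/n_f² − 1/n_i²) eV.

Setting ΔE equal to the photon energy:
1/n_f² − 1/n_i² = 326.53680 / (13.6057 × 5²) = 0.96000000

Since 1/n_i² must be positive, we need 1/n_f² > 0.96000000, i.e. n_f ≤ 1. For each allowed n_f, solve n_i = (1/n_f² − 0.96000000)^(−1/2) and check whether it is a whole number:
  n_f = 1: 1/n_i² = 1.00000000 − 0.96000000 = 0.04000000 → n_i = 5.000  → integer, n_i = 5 ✓

Only n_f = 1 gives an integer upper level, n_i = 5.

The transition is from n = 5 to n = 1 (emission).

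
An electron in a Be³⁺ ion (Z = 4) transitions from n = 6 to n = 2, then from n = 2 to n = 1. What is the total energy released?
211.644222 eV

The energy levels of Be³⁺ are E_n = -13.6057 × 4² / n² eV.

First transition (6 → 2):
ΔE₁ = |E_2 - E_6|
ΔE₁ = |-54.422800000000 - (-6.046977777778)| = 48.375822222 eV

Second transition (2 → 1):
ΔE₂ = |E_1 - E_2|
ΔE₂ = |-217.691200000000 - (-54.422800000000)| = 163.268400000 eV

Total energy released:
E_total = ΔE₁ + ΔE₂ = 48.375822222 + 163.268400000 = 211.644222 eV

Note: This equals the direct transition 6 → 1: 211.644222 eV ✓
Energy is conserved regardless of the path taken.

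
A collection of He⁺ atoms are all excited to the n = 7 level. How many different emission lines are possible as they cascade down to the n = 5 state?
3

The electron can occupy levels n = 5, 6, ..., 7 during de-excitation — that is m = 7 - 5 + 1 = 3 distinct levels.

The number of distinct spectral lines equals the number of ways to choose 2 of these m levels (each pair gives one possible emission transition):

Number of lines = m(m-1)/2 = 3×2/2 = 3

These correspond to all possible transitions between the 3 levels:
7 → 6, 7 → 5, 6 → 5

Each transition produces a photon with a unique energy (and thus wavelength). This count does not depend on Z.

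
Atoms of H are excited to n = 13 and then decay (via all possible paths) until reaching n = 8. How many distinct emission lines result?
15

The electron can occupy levels n = 8, 9, ..., 13 during de-excitation — that is m = 13 - 8 + 1 = 6 distinct levels.

The number of distinct spectral lines equals the number of ways to choose 2 of these m levels (each pair gives one possible emission transition):

Number of lines = m(m-1)/2 = 6×5/2 = 15

These correspond to all possible transitions between the 6 levels:
13 → 12, 13 → 11, 13 → 10, 13 → 9, 13 → 8, 12 → 11, 12 → 10, 12 → 9...

Each transition produces a photon with a unique energy (and thus wavelength). This count does not depend on Z.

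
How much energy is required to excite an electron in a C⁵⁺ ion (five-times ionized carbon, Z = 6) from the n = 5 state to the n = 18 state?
18.080464 eV

The energy levels of a hydrogen-like atom are E_n = -13.6057 Z² eV / n².

Energy at n = 5: E_5 = -13.6057 × 6² / 5² = -19.592208000 eV
Energy at n = 18: E_18 = -13.6057 × 6² / 18² = -1.511744444 eV

The excitation energy is the difference:
ΔE = E_18 - E_5
ΔE = -1.511744444 - (-19.592208000)
ΔE = 18.080464 eV

Since this is positive, energy must be absorbed (photon absorption).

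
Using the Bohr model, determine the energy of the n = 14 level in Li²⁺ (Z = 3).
-0.624752 eV

For hydrogen-like ions, the energy levels scale with Z²:
E_n = -13.6057 Z² / n² eV

For Li²⁺ (Z = 3) at n = 14:
E_14 = -13.6057 × 3² / 14²
E_14 = -13.6057 × 9 / 196
E_14 = -122.4513 / 196
E_14 = -0.624752 eV

The energy is 9 times more negative than hydrogen at the same n due to the stronger nuclear charge.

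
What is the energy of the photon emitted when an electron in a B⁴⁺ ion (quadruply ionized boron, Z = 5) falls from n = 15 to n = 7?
5.429939 eV

The energy levels are E_n = -13.6057 Z² eV / n².

Energy at n = 15: E_15 = -13.6057 × 5² / 15² = -1.511744444 eV
Energy at n = 7: E_7 = -13.6057 × 5² / 7² = -6.941683673 eV

For emission (electron falling to lower state), the photon energy is:
E_photon = E_15 - E_7 = |-1.511744444 - (-6.941683673)|
E_photon = 5.429939 eV

This energy is carried away by the emitted photon.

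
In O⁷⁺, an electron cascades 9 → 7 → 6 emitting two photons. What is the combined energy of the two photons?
13.4377 eV

The energy levels of O⁷⁺ are E_n = -13.6057 × 8² / n² eV.

First transition (9 → 7):
ΔE₁ = |E_7 - E_9|
ΔE₁ = |-17.7707102041 - (-10.7501827160)| = 7.0205275 eV

Second transition (7 → 6):
ΔE₂ = |E_6 - E_7|
ΔE₂ = |-24.1879111111 - (-17.7707102041)| = 6.4172009 eV

Total energy released:
E_total = ΔE₁ + ΔE₂ = 7.0205275 + 6.4172009 = 13.4377 eV

Note: This equals the direct transition 9 → 6: 13.4377 eV ✓
Energy is conserved regardless of the path taken.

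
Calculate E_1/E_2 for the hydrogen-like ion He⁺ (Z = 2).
4.000000

Using E_n = -13.6057 Z² / n² eV with Z = 2:

E_1 = -13.6057 × 2² / 1² = -54.4228 / 1 = -54.422800000000 eV
E_2 = -13.6057 × 2² / 2² = -54.4228 / 4 = -13.605700000000 eV

The ratio is:
E_1/E_2 = (-54.422800000000) / (-13.605700000000)
E_1/E_2 = (-54.4228/1) / (-54.4228/4)
E_1/E_2 = 4/1
E_1/E_2 = 4.000000
(Note: the Z² factors cancel in the ratio.)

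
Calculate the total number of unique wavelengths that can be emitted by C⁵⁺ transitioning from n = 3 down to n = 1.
3

The electron can occupy levels n = 1, 2, ..., 3 during de-excitation — that is m = 3 - 1 + 1 = 3 distinct levels.

The number of distinct spectral lines equals the number of ways to choose 2 of these m levels (each pair gives one possible emission transition):

Number of lines = m(m-1)/2 = 3×2/2 = 3

These correspond to all possible transitions between the 3 levels:
3 → 2, 3 → 1, 2 → 1

Each transition produces a photon with a unique energy (and thus wavelength). This count does not depend on Z.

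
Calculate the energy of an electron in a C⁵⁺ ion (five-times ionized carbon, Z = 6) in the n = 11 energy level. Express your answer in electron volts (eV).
-4.048 eV

The energy levels of a hydrogen-like atom are given by:
E_n = -13.6057 Z² / n² eV  (with Z = 6 for C⁵⁺)

For n = 11:
E_11 = -13.6057 × 6² / 11²
E_11 = -13.6057 × 36 / 121
E_11 = -4.048 eV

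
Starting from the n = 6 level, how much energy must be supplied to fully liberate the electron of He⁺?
1.51174 eV

The ionization energy is the energy needed to remove the electron completely (n → ∞).

For a hydrogen-like ion with Z = 2, E_n = -13.6057 Z² / n² eV.

At n = 6: E_6 = -13.6057 × 2² / 6² = -1.51174444 eV
At n = ∞: E_∞ = 0 eV

Ionization energy = E_∞ - E_6 = 0 - (-1.51174444) = 1.51174444 eV
Ionization energy ≈ 1.51174 eV

This is also called the binding energy of the electron in state n = 6.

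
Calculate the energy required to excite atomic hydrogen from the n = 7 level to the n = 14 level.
0.208251 eV

The energy levels of a hydrogen-like atom are E_n = -13.6057 eV / n².

Energy at n = 7: E_7 = -13.6057 / 7² = -0.277667347 eV
Energy at n = 14: E_14 = -13.6057 / 14² = -0.069416837 eV

The excitation energy is the difference:
ΔE = E_14 - E_7
ΔE = -0.069416837 - (-0.277667347)
ΔE = 0.208251 eV

Since this is positive, energy must be absorbed (photon absorption).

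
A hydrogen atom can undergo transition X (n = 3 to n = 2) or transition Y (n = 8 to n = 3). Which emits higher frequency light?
3 → 2

Calculate the energy for each transition:

Transition 3 → 2:
ΔE₁ = |E_2 - E_3| = |-13.6057/2² - (-13.6057/3²)|
ΔE₁ = |-3.40142500 - (-1.51174444)| = 1.88968 eV

Transition 8 → 3:
ΔE₂ = |E_3 - E_8| = |-13.6057/3² - (-13.6057/8²)|
ΔE₂ = |-1.51174444 - (-0.21258906)| = 1.29916 eV

Since 1.88968 eV > 1.29916 eV, the transition 3 → 2 emits the more energetic photon.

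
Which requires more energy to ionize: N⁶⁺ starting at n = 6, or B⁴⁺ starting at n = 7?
N⁶⁺ at n = 6 (E = -18.51887 eV)

Using E_n = -13.6057 Z² / n² eV:

N⁶⁺ (Z = 7) at n = 6:
E = -13.6057 × 7² / 6² = -13.6057 × 49 / 36 = -18.51886944 eV

B⁴⁺ (Z = 5) at n = 7:
E = -13.6057 × 5² / 7² = -13.6057 × 25 / 49 = -6.94168367 eV

Since -18.51886944 eV < -6.94168367 eV,
N⁶⁺ at n = 6 is more tightly bound (requires more energy to ionize).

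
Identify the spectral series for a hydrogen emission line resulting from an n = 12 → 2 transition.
Balmer series

The spectral series in hydrogen are named based on the final (lower) energy level:
- Lyman series: n_final = 1 (ultraviolet)
- Balmer series: n_final = 2 (visible/near-UV)
- Paschen series: n_final = 3 (infrared)
- Brackett series: n_final = 4 (infrared)
- Pfund series: n_final = 5 (far infrared)

Since this transition ends at n = 2, it belongs to the Balmer series.

For reference, this 12 → 2 line has photon energy
ΔE = 13.6057 eV × (1/2² - 1/12²) = 3.306940972 eV,
corresponding to wavelength λ = hc/ΔE = 1239.84 eV·nm / 3.306940972 eV = 374.92051 nm in the visible/near-UV region.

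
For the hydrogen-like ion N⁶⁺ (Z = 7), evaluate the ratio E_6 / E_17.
8.0278

Using E_n = -13.6057 Z² / n² eV with Z = 7:

E_6 = -13.6057 × 7² / 6² = -666.6793 / 36 = -18.5188694444 eV
E_17 = -13.6057 × 7² / 17² = -666.6793 / 289 = -2.3068487889 eV

The ratio is:
E_6/E_17 = (-18.5188694444) / (-2.3068487889)
E_6/E_17 = (-666.6793/36) / (-666.6793/289)
E_6/E_17 = 289/36
E_6/E_17 = 8.0278
(Note: the Z² factors cancel in the ratio.)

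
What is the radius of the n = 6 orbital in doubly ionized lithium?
0.6350 nm (or 6.3501 Å)

The Bohr radius formula is:
r_n = n² a₀ / Z

where a₀ = 0.0529177 nm is the Bohr radius.

For Li²⁺ (Z = 3) at n = 6:
r_6 = 6² × 0.0529177 nm / 3
r_6 = 36 × 0.0529177 nm / 3
r_6 = 1.90504 nm / 3
r_6 = 0.6350 nm

The electron orbits at approximately 0.6350 nm from the nucleus.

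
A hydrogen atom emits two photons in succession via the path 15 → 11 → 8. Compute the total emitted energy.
0.1521 eV

The energy levels of hydrogen are E_n = -13.6057 / n² eV.

First transition (15 → 11):
ΔE₁ = |E_11 - E_15|
ΔE₁ = |-0.1124438017 - (-0.0604697778)| = 0.0519740 eV

Second transition (11 → 8):
ΔE₂ = |E_8 - E_11|
ΔE₂ = |-0.2125890625 - (-0.1124438017)| = 0.1001453 eV

Total energy released:
E_total = ΔE₁ + ΔE₂ = 0.0519740 + 0.1001453 = 0.1521 eV

Note: This equals the direct transition 15 → 8: 0.1521 eV ✓
Energy is conserved regardless of the path taken.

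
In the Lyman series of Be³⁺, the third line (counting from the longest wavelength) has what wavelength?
6.07510 nm

The lines of a series are numbered from the longest wavelength (smallest ΔE) outward; the third line is the transition from n = n_f + 3 to n_f.
The Lyman series has all transitions ending at n_f = 1.

For Be³⁺ (Z = 4), the third line (γ-line) is the jump from n = 4 to n = 1:
E_4 = -13.6057 × 4² / 4² = -13.6057000 eV
E_1 = -13.6057 × 4² / 1² = -217.6912000 eV
ΔE = E_4 - E_1 = 204.0855000 eV

λ = hc/E = 1239.84 eV·nm / 204.0855000 eV
λ = 6.07510 nm

This is the γ-line of the Lyman series in Be³⁺.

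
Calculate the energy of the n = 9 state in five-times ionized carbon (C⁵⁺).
-6.0470 eV

For hydrogen-like ions, the energy levels scale with Z²:
E_n = -13.6057 Z² / n² eV

For C⁵⁺ (Z = 6) at n = 9:
E_9 = -13.6057 × 6² / 9²
E_9 = -13.6057 × 36 / 81
E_9 = -489.8052 / 81
E_9 = -6.0470 eV

The energy is 36 times more negative than hydrogen at the same n due to the stronger nuclear charge.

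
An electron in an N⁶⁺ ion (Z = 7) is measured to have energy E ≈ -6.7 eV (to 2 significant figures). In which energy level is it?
n = 10

The exact energy levels follow E_n = -13.6057 Z² / n² eV with Z = 7.

The measured value (-6.7 eV) is reported to only 2 significant figures, so we must test candidate n values and see which one matches to that precision.

Candidate energies:
  n = 8:  E = -13.6057 × 7² / 8² = -10.41686 eV
  n = 9:  E = -13.6057 × 7² / 9² = -8.23061 eV
  n = 10:  E = -13.6057 × 7² / 10² = -6.66679 eV  ← matches
  n = 11:  E = -13.6057 × 7² / 11² = -5.50975 eV
  n = 12:  E = -13.6057 × 7² / 12² = -4.62972 eV

Checking against the measurement of -6.7 eV (2 sig figs), only n = 10 agrees:
E_10 = -6.66679 eV, which rounds to -6.7 eV ✓

Therefore n = 10.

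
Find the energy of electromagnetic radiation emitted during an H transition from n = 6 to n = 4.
0.472420 eV

The energy levels are E_n = -13.6057 eV / n².

Energy at n = 6: E_6 = -13.6057 / 6² = -0.377936111 eV
Energy at n = 4: E_4 = -13.6057 / 4² = -0.850356250 eV

For emission (electron falling to lower state), the photon energy is:
E_photon = E_6 - E_4 = |-0.377936111 - (-0.850356250)|
E_photon = 0.472420 eV

This energy is carried away by the emitted photon.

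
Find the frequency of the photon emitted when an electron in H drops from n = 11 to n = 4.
1.784e+14 Hz

First, find the transition energy:
E_11 = -13.6057 / 11² = -0.1124438 eV
E_4 = -13.6057 / 4² = -0.8503563 eV
|ΔE| = |E_4 - E_11| = 0.7379125 eV

Convert to Joules: E = 0.7379125 eV × (1.602177 × 10⁻¹⁹ J/eV) = 1.18227e-19 J

Using E = hf:
f = E/h = 1.18227e-19 J / (6.62607 × 10⁻³⁴ J·s)
f = 1.784e+14 Hz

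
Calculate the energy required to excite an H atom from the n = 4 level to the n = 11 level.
0.74 eV

The energy levels of a hydrogen-like atom are E_n = -13.6057 eV / n².

Energy at n = 4: E_4 = -13.6057 / 4² = -0.85036 eV
Energy at n = 11: E_11 = -13.6057 / 11² = -0.11244 eV

The excitation energy is the difference:
ΔE = E_11 - E_4
ΔE = -0.11244 - (-0.85036)
ΔE = 0.74 eV

Since this is positive, energy must be absorbed (photon absorption).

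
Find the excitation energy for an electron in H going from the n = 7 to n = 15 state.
0.22 eV

The energy levels of a hydrogen-like atom are E_n = -13.6057 eV / n².

Energy at n = 7: E_7 = -13.6057 / 7² = -0.27767 eV
Energy at n = 15: E_15 = -13.6057 / 15² = -0.06047 eV

The excitation energy is the difference:
ΔE = E_15 - E_7
ΔE = -0.06047 - (-0.27767)
ΔE = 0.22 eV

Since this is positive, energy must be absorbed (photon absorption).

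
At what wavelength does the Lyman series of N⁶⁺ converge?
1.8597 nm

The series limit corresponds to the transition from n = ∞ to n = 1.
This is the highest energy (shortest wavelength) transition in the Lyman series.

E_∞ = 0 eV
E_1 = -13.6057 × 7² / 1² = -666.679300 eV

Energy at series limit:
ΔE = E_∞ - E_1 = 0 - (-666.679300) = 666.679300 eV
λ = hc/E = 1239.84 eV·nm / 666.679300 eV = 1.8597 nm

This energy equals the ionization energy from the n = 1 state of N⁶⁺.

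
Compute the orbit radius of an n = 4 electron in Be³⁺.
0.211671 nm (or 2.116709 Å)

The Bohr radius formula is:
r_n = n² a₀ / Z

where a₀ = 0.052917721 nm is the Bohr radius.

For Be³⁺ (Z = 4) at n = 4:
r_4 = 4² × 0.052917721 nm / 4
r_4 = 16 × 0.052917721 nm / 4
r_4 = 0.8466835 nm / 4
r_4 = 0.211671 nm

The electron orbits at approximately 0.211671 nm from the nucleus.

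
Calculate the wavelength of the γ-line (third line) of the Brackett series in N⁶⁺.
44.183 nm

The lines of a series are numbered from the longest wavelength (smallest ΔE) outward; the third line is the transition from n = n_f + 3 to n_f.
The Brackett series has all transitions ending at n_f = 4.

For N⁶⁺ (Z = 7), the third line (γ-line) is the jump from n = 7 to n = 4:
E_7 = -13.6057 × 7² / 7² = -13.60570 eV
E_4 = -13.6057 × 7² / 4² = -41.66746 eV
ΔE = E_7 - E_4 = 28.06176 eV

λ = hc/E = 1239.84 eV·nm / 28.06176 eV
λ = 44.183 nm

This is the γ-line of the Brackett series in N⁶⁺.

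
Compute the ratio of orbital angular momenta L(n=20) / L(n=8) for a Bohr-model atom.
2.500000

In the Bohr model, L_n = nℏ, so the ratio is purely the ratio of quantum numbers:

L_20/L_8 = 20ℏ / 8ℏ = 20/8 = 2.500000

The angular momentum scales linearly with n.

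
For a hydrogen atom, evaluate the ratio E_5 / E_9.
3.2400

Using E_n = -13.6057 Z² / n² eV with Z = 1:

E_5 = -13.6057 / 5² = -13.6057 / 25 = -0.5442280000 eV
E_9 = -13.6057 / 9² = -13.6057 / 81 = -0.1679716049 eV

The ratio is:
E_5/E_9 = (-0.5442280000) / (-0.1679716049)
E_5/E_9 = (-13.6057/25) / (-13.6057/81)
E_5/E_9 = 81/25
E_5/E_9 = 3.2400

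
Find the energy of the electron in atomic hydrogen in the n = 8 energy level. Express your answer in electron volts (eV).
-0.21 eV

The energy levels of a hydrogen-like atom are given by:
E_n = -13.6057 eV / n²

For n = 8:
E_8 = -13.6057 eV / 8²
E_8 = -13.6057 eV / 64
E_8 = -0.21 eV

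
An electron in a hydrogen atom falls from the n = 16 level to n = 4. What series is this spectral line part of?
Brackett series

The spectral series in hydrogen are named based on the final (lower) energy level:
- Lyman series: n_final = 1 (ultraviolet)
- Balmer series: n_final = 2 (visible/near-UV)
- Paschen series: n_final = 3 (infrared)
- Brackett series: n_final = 4 (infrared)
- Pfund series: n_final = 5 (far infrared)

Since this transition ends at n = 4, it belongs to the Brackett series.

For reference, this 16 → 4 line has photon energy
ΔE = 13.6057 eV × (1/4² - 1/16²) = 0.7972089844 eV,
corresponding to wavelength λ = hc/ΔE = 1239.84 eV·nm / 0.7972089844 eV = 1555.2258 nm in the infrared region.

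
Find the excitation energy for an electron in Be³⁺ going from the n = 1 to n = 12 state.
216.179 eV

The energy levels of a hydrogen-like atom are E_n = -13.6057 Z² eV / n².

Energy at n = 1: E_1 = -13.6057 × 4² / 1² = -217.691200 eV
Energy at n = 12: E_12 = -13.6057 × 4² / 12² = -1.511744 eV

The excitation energy is the difference:
ΔE = E_12 - E_1
ΔE = -1.511744 - (-217.691200)
ΔE = 216.179 eV

Since this is positive, energy must be absorbed (photon absorption).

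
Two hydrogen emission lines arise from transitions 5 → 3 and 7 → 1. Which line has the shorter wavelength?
7 → 1

Calculate the energy for each transition:

Transition 5 → 3:
ΔE₁ = |E_3 - E_5| = |-13.6057/3² - (-13.6057/5²)|
ΔE₁ = |-1.5117444444 - (-0.5442280000)| = 0.9675164 eV

Transition 7 → 1:
ΔE₂ = |E_1 - E_7| = |-13.6057/1² - (-13.6057/7²)|
ΔE₂ = |-13.6057000000 - (-0.2776673469)| = 13.3280327 eV

Since 13.3280327 eV > 0.9675164 eV, the transition 7 → 1 emits the more energetic photon.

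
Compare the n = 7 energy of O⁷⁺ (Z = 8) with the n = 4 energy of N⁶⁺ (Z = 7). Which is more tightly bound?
N⁶⁺ at n = 4 (E = -41.6675 eV)

Using E_n = -13.6057 Z² / n² eV:

O⁷⁺ (Z = 8) at n = 7:
E = -13.6057 × 8² / 7² = -13.6057 × 64 / 49 = -17.7707102 eV

N⁶⁺ (Z = 7) at n = 4:
E = -13.6057 × 7² / 4² = -13.6057 × 49 / 16 = -41.6674563 eV

Since -41.6674563 eV < -17.7707102 eV,
N⁶⁺ at n = 4 is more tightly bound (requires more energy to ionize).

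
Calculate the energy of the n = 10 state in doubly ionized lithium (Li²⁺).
-1.224513 eV

For hydrogen-like ions, the energy levels scale with Z²:
E_n = -13.6057 Z² / n² eV

For Li²⁺ (Z = 3) at n = 10:
E_10 = -13.6057 × 3² / 10²
E_10 = -13.6057 × 9 / 100
E_10 = -122.4513 / 100
E_10 = -1.224513 eV

The energy is 9 times more negative than hydrogen at the same n due to the stronger nuclear charge.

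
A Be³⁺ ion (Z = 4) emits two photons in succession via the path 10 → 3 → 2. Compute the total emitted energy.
52.25 eV

The energy levels of Be³⁺ are E_n = -13.6057 × 4² / n² eV.

First transition (10 → 3):
ΔE₁ = |E_3 - E_10|
ΔE₁ = |-24.18791111 - (-2.17691200)| = 22.01100 eV

Second transition (3 → 2):
ΔE₂ = |E_2 - E_3|
ΔE₂ = |-54.42280000 - (-24.18791111)| = 30.23489 eV

Total energy released:
E_total = ΔE₁ + ΔE₂ = 22.01100 + 30.23489 = 52.25 eV

Note: This equals the direct transition 10 → 2: 52.25 eV ✓
Energy is conserved regardless of the path taken.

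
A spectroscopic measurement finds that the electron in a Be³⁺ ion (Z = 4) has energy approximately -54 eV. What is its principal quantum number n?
n = 2

The exact energy levels follow E_n = -13.6057 Z² / n² eV with Z = 4.

The measured value (-54 eV) is reported to only 2 significant figures, so we must test candidate n values and see which one matches to that precision.

Candidate energies:
  n = 1:  E = -13.6057 × 4² / 1² = -217.69120 eV
  n = 2:  E = -13.6057 × 4² / 2² = -54.42280 eV  ← matches
  n = 3:  E = -13.6057 × 4² / 3² = -24.18791 eV
  n = 4:  E = -13.6057 × 4² / 4² = -13.60570 eV

Checking against the measurement of -54 eV (2 sig figs), only n = 2 agrees:
E_2 = -54.42280 eV, which rounds to -54 eV ✓

Therefore n = 2.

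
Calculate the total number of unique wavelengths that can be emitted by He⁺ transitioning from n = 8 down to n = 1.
28

The electron can occupy levels n = 1, 2, ..., 8 during de-excitation — that is m = 8 - 1 + 1 = 8 distinct levels.

The number of distinct spectral lines equals the number of ways to choose 2 of these m levels (each pair gives one possible emission transition):

Number of lines = m(m-1)/2 = 8×7/2 = 28

These correspond to all possible transitions between the 8 levels:
8 → 7, 8 → 6, 8 → 5, 8 → 4, 8 → 3, 8 → 2, 8 → 1, 7 → 6...

Each transition produces a photon with a unique energy (and thus wavelength). This count does not depend on Z.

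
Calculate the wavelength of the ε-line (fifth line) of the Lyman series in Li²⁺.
10.4145 nm

The lines of a series are numbered from the longest wavelength (smallest ΔE) outward; the fifth line is the transition from n = n_f + 5 to n_f.
The Lyman series has all transitions ending at n_f = 1.

For Li²⁺ (Z = 3), the fifth line (ε-line) is the jump from n = 6 to n = 1:
E_6 = -13.6057 × 3² / 6² = -3.401425 eV
E_1 = -13.6057 × 3² / 1² = -122.451300 eV
ΔE = E_6 - E_1 = 119.049875 eV

λ = hc/E = 1239.84 eV·nm / 119.049875 eV
λ = 10.4145 nm

This is the ε-line of the Lyman series in Li²⁺.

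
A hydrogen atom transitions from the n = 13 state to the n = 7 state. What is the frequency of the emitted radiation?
4.76731e+13 Hz

First, find the transition energy:
E_13 = -13.6057 / 13² = -0.080507101 eV
E_7 = -13.6057 / 7² = -0.277667347 eV
|ΔE| = |E_7 - E_13| = 0.197160246 eV

Convert to Joules: E = 0.197160246 eV × (1.602177 × 10⁻¹⁹ J/eV) = 3.1588561e-20 J

Using E = hf:
f = E/h = 3.1588561e-20 J / (6.62607 × 10⁻³⁴ J·s)
f = 4.76731e+13 Hz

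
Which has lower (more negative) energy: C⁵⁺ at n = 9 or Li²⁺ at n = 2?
Li²⁺ at n = 2 (E = -30.6128 eV)

Using E_n = -13.6057 Z² / n² eV:

C⁵⁺ (Z = 6) at n = 9:
E = -13.6057 × 6² / 9² = -13.6057 × 36 / 81 = -6.0469778 eV

Li²⁺ (Z = 3) at n = 2:
E = -13.6057 × 3² / 2² = -13.6057 × 9 / 4 = -30.6128250 eV

Since -30.6128250 eV < -6.0469778 eV,
Li²⁺ at n = 2 is more tightly bound (requires more energy to ionize).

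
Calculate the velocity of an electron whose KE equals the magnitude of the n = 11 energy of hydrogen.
1.99e+05 m/s (or 0.06634% of c)

The binding energy at n = 11 for hydrogen is:
E_11 = -13.6057/11² = -0.1124438 eV
|E_11| = 0.1124438 eV

Convert to Joules:
KE = 0.1124438 eV × (1.602177 × 10⁻¹⁹ J/eV) = 1.8015e-20 J

Using KE = ½mv²:
v = √(2·KE/m_e)
v = √(2 × 1.8015e-20 J / 9.10938 × 10⁻³¹ kg)
v = 1.99e+05 m/s

This is approximately 0.06634% the speed of light.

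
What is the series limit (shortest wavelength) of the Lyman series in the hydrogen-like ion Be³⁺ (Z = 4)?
5.695407 nm

The series limit corresponds to the transition from n = ∞ to n = 1.
This is the highest energy (shortest wavelength) transition in the Lyman series.

E_∞ = 0 eV
E_1 = -13.6057 × 4² / 1² = -217.69120000 eV

Energy at series limit:
ΔE = E_∞ - E_1 = 0 - (-217.69120000) = 217.69120000 eV
λ = hc/E = 1239.84 eV·nm / 217.69120000 eV = 5.695407 nm

This energy equals the ionization energy from the n = 1 state of Be³⁺.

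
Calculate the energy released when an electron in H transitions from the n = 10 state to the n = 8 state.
0.0765 eV

The energy levels are E_n = -13.6057 eV / n².

Energy at n = 10: E_10 = -13.6057 / 10² = -0.1360570 eV
Energy at n = 8: E_8 = -13.6057 / 8² = -0.2125891 eV

For emission (electron falling to lower state), the photon energy is:
E_photon = E_10 - E_8 = |-0.1360570 - (-0.2125891)|
E_photon = 0.0765 eV

This energy is carried away by the emitted photon.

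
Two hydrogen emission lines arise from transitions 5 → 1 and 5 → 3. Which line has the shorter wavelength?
5 → 1

Calculate the energy for each transition:

Transition 5 → 1:
ΔE₁ = |E_1 - E_5| = |-13.6057/1² - (-13.6057/5²)|
ΔE₁ = |-13.605700000 - (-0.544228000)| = 13.061472 eV

Transition 5 → 3:
ΔE₂ = |E_3 - E_5| = |-13.6057/3² - (-13.6057/5²)|
ΔE₂ = |-1.511744444 - (-0.544228000)| = 0.967516 eV

Since 13.061472 eV > 0.967516 eV, the transition 5 → 1 emits the more energetic photon.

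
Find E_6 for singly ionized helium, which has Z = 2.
-1.5117 eV

For hydrogen-like ions, the energy levels scale with Z²:
E_n = -13.6057 Z² / n² eV

For He⁺ (Z = 2) at n = 6:
E_6 = -13.6057 × 2² / 6²
E_6 = -13.6057 × 4 / 36
E_6 = -54.4228 / 36
E_6 = -1.5117 eV

The energy is 4 times more negative than hydrogen at the same n due to the stronger nuclear charge.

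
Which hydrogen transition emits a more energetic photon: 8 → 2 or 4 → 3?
8 → 2

Calculate the energy for each transition:

Transition 8 → 2:
ΔE₁ = |E_2 - E_8| = |-13.6057/2² - (-13.6057/8²)|
ΔE₁ = |-3.4014250000 - (-0.2125890625)| = 3.1888359 eV

Transition 4 → 3:
ΔE₂ = |E_3 - E_4| = |-13.6057/3² - (-13.6057/4²)|
ΔE₂ = |-1.5117444444 - (-0.8503562500)| = 0.6613882 eV

Since 3.1888359 eV > 0.6613882 eV, the transition 8 → 2 emits the more energetic photon.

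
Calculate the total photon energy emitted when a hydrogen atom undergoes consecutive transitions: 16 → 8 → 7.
0.22 eV

The energy levels of hydrogen are E_n = -13.6057 / n² eV.

First transition (16 → 8):
ΔE₁ = |E_8 - E_16|
ΔE₁ = |-0.21258906 - (-0.05314727)| = 0.15944 eV

Second transition (8 → 7):
ΔE₂ = |E_7 - E_8|
ΔE₂ = |-0.27766735 - (-0.21258906)| = 0.06508 eV

Total energy released:
E_total = ΔE₁ + ΔE₂ = 0.15944 + 0.06508 = 0.22 eV

Note: This equals the direct transition 16 → 7: 0.22 eV ✓
Energy is conserved regardless of the path taken.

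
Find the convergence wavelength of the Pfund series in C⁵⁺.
63.28 nm

The series limit corresponds to the transition from n = ∞ to n = 5.
This is the highest energy (shortest wavelength) transition in the Pfund series.

E_∞ = 0 eV
E_5 = -13.6057 × 6² / 5² = -19.5922 eV

Energy at series limit:
ΔE = E_∞ - E_5 = 0 - (-19.5922) = 19.5922 eV
λ = hc/E = 1239.84 eV·nm / 19.5922 eV = 63.28 nm

This energy equals the ionization energy from the n = 5 state of C⁵⁺.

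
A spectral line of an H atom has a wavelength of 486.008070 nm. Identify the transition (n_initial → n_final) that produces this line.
n = 4 → n = 2

First, find the photon energy from the wavelength (hc = 1239.84 eV·nm):
E = hc/λ = 1239.84 eV·nm / 486.008070 nm = 2.5510688 eV

The energy levels of hydrogen satisfy E_n = -13.6057 / n² eV, so an emission n_i → n_f releases
ΔE = 13.6057 × (1/n_f² − 1/n_i²) eV.

Setting ΔE equal to the photon energy:
1/n_f² − 1/n_i² = 2.5510688 / 13.6057 = 0.18750000

Since 1/n_i² must be positive, we need 1/n_f² > 0.18750000, i.e. n_f ≤ 2. For each allowed n_f, solve n_i = (1/n_f² − 0.18750000)^(−1/2) and check whether it is a whole number:
  n_f = 1: 1/n_i² = 1.00000000 − 0.18750000 = 0.81250000 → n_i = 1.109  (not an integer) ✗
  n_f = 2: 1/n_i² = 0.25000000 − 0.18750000 = 0.06250000 → n_i = 4.000  → integer, n_i = 4 ✓

Only n_f = 2 gives an integer upper level, n_i = 4.

The transition is from n = 4 to n = 2 (emission).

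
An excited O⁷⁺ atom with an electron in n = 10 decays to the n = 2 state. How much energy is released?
208.983552 eV

The energy levels are E_n = -13.6057 Z² eV / n².

Energy at n = 10: E_10 = -13.6057 × 8² / 10² = -8.707648000 eV
Energy at n = 2: E_2 = -13.6057 × 8² / 2² = -217.691200000 eV

For emission (electron falling to lower state), the photon energy is:
E_photon = E_10 - E_2 = |-8.707648000 - (-217.691200000)|
E_photon = 208.983552 eV

This energy is carried away by the emitted photon.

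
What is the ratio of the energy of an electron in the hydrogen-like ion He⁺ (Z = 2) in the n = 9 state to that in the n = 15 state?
2.777778

Using E_n = -13.6057 Z² / n² eV with Z = 2:

E_9 = -13.6057 × 2² / 9² = -54.4228 / 81 = -0.671886419753 eV
E_15 = -13.6057 × 2² / 15² = -54.4228 / 225 = -0.241879111111 eV

The ratio is:
E_9/E_15 = (-0.671886419753) / (-0.241879111111)
E_9/E_15 = (-54.4228/81) / (-54.4228/225)
E_9/E_15 = 225/81
E_9/E_15 = 2.777778
(Note: the Z² factors cancel in the ratio.)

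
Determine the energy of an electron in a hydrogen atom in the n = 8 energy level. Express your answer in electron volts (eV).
-0.212589 eV

The energy levels of a hydrogen-like atom are given by:
E_n = -13.6057 eV / n²

For n = 8:
E_8 = -13.6057 eV / 8²
E_8 = -13.6057 eV / 64
E_8 = -0.212589 eV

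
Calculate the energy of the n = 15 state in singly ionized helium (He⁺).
-0.24188 eV

For hydrogen-like ions, the energy levels scale with Z²:
E_n = -13.6057 Z² / n² eV

For He⁺ (Z = 2) at n = 15:
E_15 = -13.6057 × 2² / 15²
E_15 = -13.6057 × 4 / 225
E_15 = -54.4228 / 225
E_15 = -0.24188 eV

The energy is 4 times more negative than hydrogen at the same n due to the stronger nuclear charge.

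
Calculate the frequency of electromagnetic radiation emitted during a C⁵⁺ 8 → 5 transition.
2.8868e+15 Hz

First, find the transition energy:
E_8 = -13.6057 × 6² / 8² = -7.6532063 eV
E_5 = -13.6057 × 6² / 5² = -19.5922080 eV
|ΔE| = |E_5 - E_8| = 11.9390017 eV

Convert to Joules: E = 11.9390017 eV × (1.602177 × 10⁻¹⁹ J/eV) = 1.912839e-18 J

Using E = hf:
f = E/h = 1.912839e-18 J / (6.62607 × 10⁻³⁴ J·s)
f = 2.8868e+15 Hz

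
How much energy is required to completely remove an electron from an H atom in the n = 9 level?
0.167972 eV

The ionization energy is the energy needed to remove the electron completely (n → ∞).

For hydrogen, E_n = -13.6057 eV / n².

At n = 9: E_9 = -13.6057 / 9² = -0.167971605 eV
At n = ∞: E_∞ = 0 eV

Ionization energy = E_∞ - E_9 = 0 - (-0.167971605) = 0.167971605 eV
Ionization energy ≈ 0.167972 eV

This is also called the binding energy of the electron in state n = 9.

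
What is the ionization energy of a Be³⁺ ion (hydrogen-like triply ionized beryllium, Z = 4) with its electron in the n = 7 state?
4.44 eV

The ionization energy is the energy needed to remove the electron completely (n → ∞).

For a hydrogen-like ion with Z = 4, E_n = -13.6057 Z² / n² eV.

At n = 7: E_7 = -13.6057 × 4² / 7² = -4.44268 eV
At n = ∞: E_∞ = 0 eV

Ionization energy = E_∞ - E_7 = 0 - (-4.44268) = 4.44268 eV
Ionization energy ≈ 4.44 eV

This is also called the binding energy of the electron in state n = 7.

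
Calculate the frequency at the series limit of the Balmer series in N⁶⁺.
4.030e+16 Hz

The series limit corresponds to the transition from n = ∞ to n = 2.
This is the highest energy (shortest wavelength) transition in the Balmer series.

E_∞ = 0 eV
E_2 = -13.6057 × 7² / 2² = -166.66983 eV

Energy at series limit:
ΔE = E_∞ - E_2 = 0 - (-166.66983) = 166.66983 eV
E = 166.66983 eV × (1.602177 × 10⁻¹⁹ J/eV) = 2.67035e-17 J
f = E/h = 2.67035e-17 J / (6.62607 × 10⁻³⁴ J·s) = 4.030e+16 Hz

This energy equals the ionization energy from the n = 2 state of N⁶⁺.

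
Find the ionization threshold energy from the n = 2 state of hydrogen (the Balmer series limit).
3.401425 eV

The series limit corresponds to the transition from n = ∞ to n = 2.
This is the highest energy (shortest wavelength) transition in the Balmer series.

E_∞ = 0 eV
E_2 = -13.6057 / 2² = -3.401425 eV

Energy at series limit:
ΔE = E_∞ - E_2 = 0 - (-3.401425) = 3.401425 eV

This energy equals the ionization energy from the n = 2 state of hydrogen.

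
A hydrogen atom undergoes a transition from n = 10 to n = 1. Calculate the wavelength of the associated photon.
92.05 nm

First, find the transition energy using E_n = -13.6057 / n² eV:
E_10 = -13.6057 / 10² = -0.1361 eV
E_1 = -13.6057 / 1² = -13.6057 eV

Photon energy: |ΔE| = |E_1 - E_10| = 13.4696 eV

Convert to wavelength using E = hc/λ with hc = 1239.84 eV·nm:
λ = hc/E = 1239.84 eV·nm / 13.4696 eV
λ = 92.05 nm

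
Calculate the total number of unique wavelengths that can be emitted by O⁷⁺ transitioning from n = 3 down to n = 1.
3

The electron can occupy levels n = 1, 2, ..., 3 during de-excitation — that is m = 3 - 1 + 1 = 3 distinct levels.

The number of distinct spectral lines equals the number of ways to choose 2 of these m levels (each pair gives one possible emission transition):

Number of lines = m(m-1)/2 = 3×2/2 = 3

These correspond to all possible transitions between the 3 levels:
3 → 2, 3 → 1, 2 → 1

Each transition produces a photon with a unique energy (and thus wavelength). This count does not depend on Z.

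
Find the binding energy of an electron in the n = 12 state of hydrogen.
0.0945 eV

The ionization energy is the energy needed to remove the electron completely (n → ∞).

For hydrogen, E_n = -13.6057 eV / n².

At n = 12: E_12 = -13.6057 / 12² = -0.0944840 eV
At n = ∞: E_∞ = 0 eV

Ionization energy = E_∞ - E_12 = 0 - (-0.0944840) = 0.0944840 eV
Ionization energy ≈ 0.0945 eV

This is also called the binding energy of the electron in state n = 12.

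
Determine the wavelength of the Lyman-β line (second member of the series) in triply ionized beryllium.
6.4073 nm

The lines of a series are numbered from the longest wavelength (smallest ΔE) outward; the second line is the transition from n = n_f + 2 to n_f.
The Lyman series has all transitions ending at n_f = 1.

For Be³⁺ (Z = 4), the second line (β-line) is the jump from n = 3 to n = 1:
E_3 = -13.6057 × 4² / 3² = -24.187911 eV
E_1 = -13.6057 × 4² / 1² = -217.691200 eV
ΔE = E_3 - E_1 = 193.503289 eV

λ = hc/E = 1239.84 eV·nm / 193.503289 eV
λ = 6.4073 nm

This is the β-line of the Lyman series in Be³⁺.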